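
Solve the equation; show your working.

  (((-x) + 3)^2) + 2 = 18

Step 1. [(((-x) + 3)^2) + 2 = 18] the outer +2 inverts by subtracting 2, so sub: ((-x) + 3)^2 = 16.
Step 2. [((-x) + 3)^2 = 16] LHS squared, RHS 16 ≥ 0: apply √ (±). So sqrt: (-x) + 3 = 4 or -4.
Step 3. [(-x) + 3 = 4 or -4] peel the +3: subtract 3 from each side ⇒ sub: -x = 1 or -7.
Step 4. [-x = 1 or -7] flip signs both sides, so neg: x = -1 or 7.

Answer: x ∈ {-1, 7}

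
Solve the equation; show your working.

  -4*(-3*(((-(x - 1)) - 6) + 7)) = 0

Step 1. [-4*(-3*(((-(x - 1)) - 6) + 7)) = 0] leading coefficient -4: divide by -4 ⇒ div: -3*(((-(x - 1)) - 6) + 7) = 0.
Step 2. [-3*(((-(x - 1)) - 6) + 7) = 0] -3·(inner) — divide through by -3. So div: ((-(x - 1)) - 6) + 7 = 0.
Step 3. [((-(x - 1)) - 6) + 7 = 0] the outer +7 inverts by subtracting 7 ⇒ sub: (-(x - 1)) - 6 = -7.
Step 4. [(-(x - 1)) - 6 = -7] peel the -6: add 6 from each side ⇒ sub: -(x - 1) = -1.
Step 5. [-(x - 1) = -1] flip signs both sides, so neg: x - 1 = 1.
Step 6. [x - 1 = 1] 1 comes off first (add 1) ⇒ sub: x = 2.

Answer: x ∈ {2}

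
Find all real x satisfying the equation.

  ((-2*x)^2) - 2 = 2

Step 1. [((-2*x)^2) - 2 = 2] add 2: x sits inside (… - 2) ⇒ sub: (-2*x)^2 = 4.
Step 2. [(-2*x)^2 = 4] √ both sides: 4 ≥ 0 gives two branches ⇒ sqrt: -2*x = 2 or -2.
Step 3. [-2*x = 2 or -2] LHS = -2·(…); ÷-2 both sides, so div: x = -1 or 1.

Answer: x ∈ {-1, 1}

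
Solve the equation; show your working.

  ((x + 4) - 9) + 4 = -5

Step 1. [((x + 4) - 9) + 4 = -5] subtract 4: x sits inside (… + 4), so sub: (x + 4) - 9 = -9.
Step 2. [(x + 4) - 9 = -9] -9 is outermost — add 9 both sides, so sub: x + 4 = 0.
Step 3. [x + 4 = 0] subtract 4: x sits inside (… + 4), so sub: x = -4.

Answer: x ∈ {-4}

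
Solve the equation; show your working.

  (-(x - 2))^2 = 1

Step 1. [(-(x - 2))^2 = 1] √ both sides: 1 ≥ 0 gives two branches, so sqrt: -(x - 2) = 1 or -1.
Step 2. [-(x - 2) = 1 or -1] LHS negated; negate both sides ⇒ neg: x - 2 = -1 or 1.
Step 3. [x - 2 = -1 or 1] 2 comes off first (add 2), so sub: x = 1 or 3.

Answer: x ∈ {1, 3}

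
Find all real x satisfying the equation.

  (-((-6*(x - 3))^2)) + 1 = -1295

Step 1. [(-((-6*(x - 3))^2)) + 1 = -1295] subtract 1: x sits inside (… + 1). So sub: -((-6*(x - 3))^2) = -1296.
Step 2. [-((-6*(x - 3))^2) = -1296] flip signs both sides ⇒ neg: (-6*(x - 3))^2 = 1296.
Step 3. [(-6*(x - 3))^2 = 1296] LHS squared, RHS 1296 ≥ 0: apply √ (±). So sqrt: -6*(x - 3) = 36 or -36.
Step 4. [-6*(x - 3) = 36 or -36] -6·(inner) — divide through by -6. So div: x - 3 = -6 or 6.
Step 5. [x - 3 = -6 or 6] add 3: x sits inside (… - 3), so sub: x = -3 or 9.

Answer: x ∈ {-3, 9}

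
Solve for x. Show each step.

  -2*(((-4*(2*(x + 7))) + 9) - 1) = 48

Step 1. [-2*(((-4*(2*(x + 7))) + 9) - 1) = 48] divide by the outer -2, so div: ((-4*(2*(x + 7))) + 9) - 1 = -24.
Step 2. [((-4*(2*(x + 7))) + 9) - 1 = -24] -1 is outermost — add 1 both sides ⇒ sub: (-4*(2*(x + 7))) + 9 = -23.
Step 3. [(-4*(2*(x + 7))) + 9 = -23] the outer +9 inverts by subtracting 9 ⇒ sub: -4*(2*(x + 7)) = -32.
Step 4. [-4*(2*(x + 7)) = -32] -4 out front; divide by -4 ⇒ div: 2*(x + 7) = 8.
Step 5. [2*(x + 7) = 8] LHS = 2·(…); ÷2 both sides ⇒ div: x + 7 = 4.
Step 6. [x + 7 = 4] peel the +7: subtract 7 from each side, so sub: x = -3.

Answer: x ∈ {-3}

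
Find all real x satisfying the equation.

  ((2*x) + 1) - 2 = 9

Step 1. [((2*x) + 1) - 2 = 9] peel the -2: add 2 from each side. So sub: (2*x) + 1 = 11.
Step 2. [(2*x) + 1 = 11] 1 comes off first (subtract 1) ⇒ sub: 2*x = 10.
Step 3. [2*x = 10] LHS = 2·(…); ÷2 both sides ⇒ div: x = 5.

Answer: x ∈ {5}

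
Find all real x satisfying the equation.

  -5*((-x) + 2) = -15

Step 1. [-5*((-x) + 2) = -15] divide by the outer -5 ⇒ div: (-x) + 2 = 3.
Step 2. [(-x) + 2 = 3] 2 comes off first (subtract 2). So sub: -x = 1.
Step 3. [-x = 1] flip signs both sides ⇒ neg: x = -1.

Answer: x ∈ {-1}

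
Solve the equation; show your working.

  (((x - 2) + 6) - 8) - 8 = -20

Step 1. [(((x - 2) + 6) - 8) - 8 = -20] peel the -8: add 8 from each side. So sub: ((x - 2) + 6) - 8 = -12.
Step 2. [((x - 2) + 6) - 8 = -12] -8 is outermost — add 8 both sides, so sub: (x - 2) + 6 = -4.
Step 3. [(x - 2) + 6 = -4] peel the +6: subtract 6 from each side. So sub: x - 2 = -10.
Step 4. [x - 2 = -10] the outer -2 inverts by adding 2 ⇒ sub: x = -8.

Answer: x ∈ {-8}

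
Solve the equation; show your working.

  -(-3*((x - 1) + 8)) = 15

Step 1. [-(-3*((x - 1) + 8)) = 15] leading − — multiply by −1 ⇒ neg: -3*((x - 1) + 8) = -15.
Step 2. [-3*((x - 1) + 8) = -15] divide by the outer -3. So div: (x - 1) + 8 = 5.
Step 3. [(x - 1) + 8 = 5] peel the +8: subtract 8 from each side, so sub: x - 1 = -3.
Step 4. [x - 1 = -3] -1 is outermost — add 1 both sides ⇒ sub: x = -2.

Answer: x ∈ {-2}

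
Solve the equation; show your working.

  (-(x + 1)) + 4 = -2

Step 1. [(-(x + 1)) + 4 = -2] subtract 4: x sits inside (… + 4), so sub: -(x + 1) = -6.
Step 2. [-(x + 1) = -6] LHS negated; negate both sides. So neg: x + 1 = 6.
Step 3. [x + 1 = 6] the outer +1 inverts by subtracting 1. So sub: x = 5.

Answer: x ∈ {5}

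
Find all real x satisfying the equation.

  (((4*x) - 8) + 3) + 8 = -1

Step 1. [(((4*x) - 8) + 3) + 8 = -1] the outer +8 inverts by subtracting 8. So sub: ((4*x) - 8) + 3 = -9.
Step 2. [((4*x) - 8) + 3 = -9] 3 comes off first (subtract 3). So sub: (4*x) - 8 = -12.
Step 3. [(4*x) - 8 = -12] 8 comes off first (add 8). So sub: 4*x = -4.
Step 4. [4*x = -4] LHS = 4·(…); ÷4 both sides, so div: x = -1.

Answer: x ∈ {-1}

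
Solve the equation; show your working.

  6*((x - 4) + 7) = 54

Step 1. [6*((x - 4) + 7) = 54] LHS = 6·(…); ÷6 both sides. So div: (x - 4) + 7 = 9.
Step 2. [(x - 4) + 7 = 9] 7 comes off first (subtract 7). So sub: x - 4 = 2.
Step 3. [x - 4 = 2] peel the -4: add 4 from each side, so sub: x = 6.

Answer: x ∈ {6}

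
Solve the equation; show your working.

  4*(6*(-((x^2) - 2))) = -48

Step 1. [4*(6*(-((x^2) - 2))) = -48] divide by the outer 4. So div: 6*(-((x^2) - 2)) = -12.
Step 2. [6*(-((x^2) - 2)) = -12] leading coefficient 6: divide by 6. So div: -((x^2) - 2) = -2.
Step 3. [-((x^2) - 2) = -2] flip signs both sides ⇒ neg: (x^2) - 2 = 2.
Step 4. [(x^2) - 2 = 2] 2 comes off first (add 2) ⇒ sub: x^2 = 4.
Step 5. [x^2 = 4] √ both sides: 4 ≥ 0 gives two branches. So sqrt: x = 2 or -2.

Answer: x ∈ {-2, 2}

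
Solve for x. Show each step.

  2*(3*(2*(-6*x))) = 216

Step 1. [2*(3*(2*(-6*x))) = 216] LHS = 2·(…); ÷2 both sides. So div: 3*(2*(-6*x)) = 108.
Step 2. [3*(2*(-6*x)) = 108] divide by the outer 3, so div: 2*(-6*x) = 36.
Step 3. [2*(-6*x) = 36] 2 out front; divide by 2. So div: -6*x = 18.
Step 4. [-6*x = 18] leading coefficient -6: divide by -6 ⇒ div: x = -3.

Answer: x ∈ {-3}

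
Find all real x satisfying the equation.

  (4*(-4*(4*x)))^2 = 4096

Step 1. [(4*(-4*(4*x)))^2 = 4096] 4096 ≥ 0, LHS is (·)² — take ±√. So sqrt: 4*(-4*(4*x)) = 64 or -64.
Step 2. [4*(-4*(4*x)) = 64 or -64] leading coefficient 4: divide by 4 ⇒ div: -4*(4*x) = 16 or -16.
Step 3. [-4*(4*x) = 16 or -16] leading coefficient -4: divide by -4 ⇒ div: 4*x = -4 or 4.
Step 4. [4*x = -4 or 4] 4 out front; divide by 4. So div: x = -1 or 1.

Answer: x ∈ {-1, 1}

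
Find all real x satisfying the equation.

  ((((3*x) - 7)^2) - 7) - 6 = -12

Step 1. [((((3*x) - 7)^2) - 7) - 6 = -12] the outer -6 inverts by adding 6, so sub: (((3*x) - 7)^2) - 7 = -6.
Step 2. [(((3*x) - 7)^2) - 7 = -6] 7 comes off first (add 7). So sub: ((3*x) - 7)^2 = 1.
Step 3. [((3*x) - 7)^2 = 1] 1 ≥ 0, LHS is (·)² — take ±√ ⇒ sqrt: (3*x) - 7 = 1 or -1.
Step 4. [(3*x) - 7 = 1 or -1] add 7: x sits inside (… - 7), so sub: 3*x = 8 or 6.
Step 5. [3*x = 8 or 6] leading coefficient 3: divide by 3, so div: x = 8/3 or 2.

Answer: x ∈ {2, 8/3}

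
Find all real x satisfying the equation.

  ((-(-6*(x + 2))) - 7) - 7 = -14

Step 1. [((-(-6*(x + 2))) - 7) - 7 = -14] peel the -7: add 7 from each side ⇒ sub: (-(-6*(x + 2))) - 7 = -7.
Step 2. [(-(-6*(x + 2))) - 7 = -7] peel the -7: add 7 from each side. So sub: -(-6*(x + 2)) = 0.
Step 3. [-(-6*(x + 2)) = 0] leading − — multiply by −1, so neg: -6*(x + 2) = 0.
Step 4. [-6*(x + 2) = 0] -6·(inner) — divide through by -6, so div: x + 2 = 0.
Step 5. [x + 2 = 0] 2 comes off first (subtract 2). So sub: x = -2.

Answer: x ∈ {-2}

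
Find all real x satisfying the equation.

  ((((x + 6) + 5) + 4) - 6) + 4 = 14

Step 1. [((((x + 6) + 5) + 4) - 6) + 4 = 14] subtract 4: x sits inside (… + 4), so sub: (((x + 6) + 5) + 4) - 6 = 10.
Step 2. [(((x + 6) + 5) + 4) - 6 = 10] 6 comes off first (add 6) ⇒ sub: ((x + 6) + 5) + 4 = 16.
Step 3. [((x + 6) + 5) + 4 = 16] 4 comes off first (subtract 4). So sub: (x + 6) + 5 = 12.
Step 4. [(x + 6) + 5 = 12] the outer +5 inverts by subtracting 5 ⇒ sub: x + 6 = 7.
Step 5. [x + 6 = 7] peel the +6: subtract 6 from each side, so sub: x = 1.

Answer: x ∈ {1}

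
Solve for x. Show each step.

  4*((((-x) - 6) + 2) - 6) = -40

Step 1. [4*((((-x) - 6) + 2) - 6) = -40] 4 out front; divide by 4, so div: (((-x) - 6) + 2) - 6 = -10.
Step 2. [(((-x) - 6) + 2) - 6 = -10] the outer -6 inverts by adding 6 ⇒ sub: ((-x) - 6) + 2 = -4.
Step 3. [((-x) - 6) + 2 = -4] the outer +2 inverts by subtracting 2, so sub: (-x) - 6 = -6.
Step 4. [(-x) - 6 = -6] the outer -6 inverts by adding 6. So sub: -x = 0.
Step 5. [-x = 0] leading − — multiply by −1 ⇒ neg: x = 0.

Answer: x ∈ {0}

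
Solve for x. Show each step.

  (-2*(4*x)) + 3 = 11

Step 1. [(-2*(4*x)) + 3 = 11] peel the +3: subtract 3 from each side ⇒ sub: -2*(4*x) = 8.
Step 2. [-2*(4*x) = 8] -2·(inner) — divide through by -2, so div: 4*x = -4.
Step 3. [4*x = -4] LHS = 4·(…); ÷4 both sides ⇒ div: x = -1.

Answer: x ∈ {-1}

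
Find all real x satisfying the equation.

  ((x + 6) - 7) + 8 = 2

Step 1. [((x + 6) - 7) + 8 = 2] subtract 8: x sits inside (… + 8) ⇒ sub: (x + 6) - 7 = -6.
Step 2. [(x + 6) - 7 = -6] -7 is outermost — add 7 both sides ⇒ sub: x + 6 = 1.
Step 3. [x + 6 = 1] subtract 6: x sits inside (… + 6) ⇒ sub: x = -5.

Answer: x ∈ {-5}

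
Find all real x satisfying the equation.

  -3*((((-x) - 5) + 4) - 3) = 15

Step 1. [-3*((((-x) - 5) + 4) - 3) = 15] divide by the outer -3. So div: (((-x) - 5) + 4) - 3 = -5.
Step 2. [(((-x) - 5) + 4) - 3 = -5] -3 is outermost — add 3 both sides. So sub: ((-x) - 5) + 4 = -2.
Step 3. [((-x) - 5) + 4 = -2] the outer +4 inverts by subtracting 4 ⇒ sub: (-x) - 5 = -6.
Step 4. [(-x) - 5 = -6] -5 is outermost — add 5 both sides ⇒ sub: -x = -1.
Step 5. [-x = -1] flip signs both sides. So neg: x = 1.

Answer: x ∈ {1}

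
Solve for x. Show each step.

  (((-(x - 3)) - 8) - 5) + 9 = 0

Step 1. [(((-(x - 3)) - 8) - 5) + 9 = 0] +9 is outermost — subtract 9 both sides. So sub: ((-(x - 3)) - 8) - 5 = -9.
Step 2. [((-(x - 3)) - 8) - 5 = -9] add 5: x sits inside (… - 5) ⇒ sub: (-(x - 3)) - 8 = -4.
Step 3. [(-(x - 3)) - 8 = -4] 8 comes off first (add 8) ⇒ sub: -(x - 3) = 4.
Step 4. [-(x - 3) = 4] leading − — multiply by −1 ⇒ neg: x - 3 = -4.
Step 5. [x - 3 = -4] peel the -3: add 3 from each side ⇒ sub: x = -1.

Answer: x ∈ {-1}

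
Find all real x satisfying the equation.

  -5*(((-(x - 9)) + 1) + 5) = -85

Step 1. [-5*(((-(x - 9)) + 1) + 5) = -85] divide by the outer -5, so div: ((-(x - 9)) + 1) + 5 = 17.
Step 2. [((-(x - 9)) + 1) + 5 = 17] subtract 5: x sits inside (… + 5). So sub: (-(x - 9)) + 1 = 12.
Step 3. [(-(x - 9)) + 1 = 12] +1 is outermost — subtract 1 both sides ⇒ sub: -(x - 9) = 11.
Step 4. [-(x - 9) = 11] LHS negated; negate both sides. So neg: x - 9 = -11.
Step 5. [x - 9 = -11] add 9: x sits inside (… - 9), so sub: x = -2.

Answer: x ∈ {-2}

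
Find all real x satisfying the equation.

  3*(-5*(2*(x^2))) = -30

Step 1. [3*(-5*(2*(x^2))) = -30] leading coefficient 3: divide by 3 ⇒ div: -5*(2*(x^2)) = -10.
Step 2. [-5*(2*(x^2)) = -10] leading coefficient -5: divide by -5. So div: 2*(x^2) = 2.
Step 3. [2*(x^2) = 2] 2 out front; divide by 2. So div: x^2 = 1.
Step 4. [x^2 = 1] √ both sides: 1 ≥ 0 gives two branches ⇒ sqrt: x = 1 or -1.

Answer: x ∈ {-1, 1}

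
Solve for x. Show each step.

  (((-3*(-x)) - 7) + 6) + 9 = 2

Step 1. [(((-3*(-x)) - 7) + 6) + 9 = 2] peel the +9: subtract 9 from each side ⇒ sub: ((-3*(-x)) - 7) + 6 = -7.
Step 2. [((-3*(-x)) - 7) + 6 = -7] peel the +6: subtract 6 from each side. So sub: (-3*(-x)) - 7 = -13.
Step 3. [(-3*(-x)) - 7 = -13] add 7: x sits inside (… - 7), so sub: -3*(-x) = -6.
Step 4. [-3*(-x) = -6] LHS = -3·(…); ÷-3 both sides. So div: -x = 2.
Step 5. [-x = 2] LHS negated; negate both sides ⇒ neg: x = -2.

Answer: x ∈ {-2}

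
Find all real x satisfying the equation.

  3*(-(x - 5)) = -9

Step 1. [3*(-(x - 5)) = -9] leading coefficient 3: divide by 3. So div: -(x - 5) = -3.
Step 2. [-(x - 5) = -3] leading − — multiply by −1 ⇒ neg: x - 5 = 3.
Step 3. [x - 5 = 3] -5 is outermost — add 5 both sides ⇒ sub: x = 8.

Answer: x ∈ {8}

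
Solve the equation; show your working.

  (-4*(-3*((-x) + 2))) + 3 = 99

Step 1. [(-4*(-3*((-x) + 2))) + 3 = 99] +3 is outermost — subtract 3 both sides. So sub: -4*(-3*((-x) + 2)) = 96.
Step 2. [-4*(-3*((-x) + 2)) = 96] -4 out front; divide by -4. So div: -3*((-x) + 2) = -24.
Step 3. [-3*((-x) + 2) = -24] -3·(inner) — divide through by -3, so div: (-x) + 2 = 8.
Step 4. [(-x) + 2 = 8] subtract 2: x sits inside (… + 2). So sub: -x = 6.
Step 5. [-x = 6] LHS negated; negate both sides ⇒ neg: x = -6.

Answer: x ∈ {-6}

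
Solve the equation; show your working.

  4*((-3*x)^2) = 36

Step 1. [4*((-3*x)^2) = 36] divide by the outer 4, so div: (-3*x)^2 = 9.
Step 2. [(-3*x)^2 = 9] 9 ≥ 0, LHS is (·)² — take ±√, so sqrt: -3*x = 3 or -3.
Step 3. [-3*x = 3 or -3] -3·(inner) — divide through by -3 ⇒ div: x = -1 or 1.

Answer: x ∈ {-1, 1}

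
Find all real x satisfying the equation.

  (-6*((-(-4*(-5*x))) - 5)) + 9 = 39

Step 1. [(-6*((-(-4*(-5*x))) - 5)) + 9 = 39] the outer +9 inverts by subtracting 9 ⇒ sub: -6*((-(-4*(-5*x))) - 5) = 30.
Step 2. [-6*((-(-4*(-5*x))) - 5) = 30] -6·(inner) — divide through by -6, so div: (-(-4*(-5*x))) - 5 = -5.
Step 3. [(-(-4*(-5*x))) - 5 = -5] 5 comes off first (add 5), so sub: -(-4*(-5*x)) = 0.
Step 4. [-(-4*(-5*x)) = 0] leading − — multiply by −1. So neg: -4*(-5*x) = 0.
Step 5. [-4*(-5*x) = 0] divide by the outer -4. So div: -5*x = 0.
Step 6. [-5*x = 0] leading coefficient -5: divide by -5. So div: x = 0.

Answer: x ∈ {0}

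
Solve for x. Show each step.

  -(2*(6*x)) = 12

Step 1. [-(2*(6*x)) = 12] leading − — multiply by −1, so neg: 2*(6*x) = -12.
Step 2. [2*(6*x) = -12] divide by the outer 2 ⇒ div: 6*x = -6.
Step 3. [6*x = -6] 6 out front; divide by 6 ⇒ div: x = -1.

Answer: x ∈ {-1}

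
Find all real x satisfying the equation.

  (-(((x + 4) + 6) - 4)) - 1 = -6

Step 1. [(-(((x + 4) + 6) - 4)) - 1 = -6] 1 comes off first (add 1). So sub: -(((x + 4) + 6) - 4) = -5.
Step 2. [-(((x + 4) + 6) - 4) = -5] flip signs both sides. So neg: ((x + 4) + 6) - 4 = 5.
Step 3. [((x + 4) + 6) - 4 = 5] the outer -4 inverts by adding 4. So sub: (x + 4) + 6 = 9.
Step 4. [(x + 4) + 6 = 9] subtract 6: x sits inside (… + 6), so sub: x + 4 = 3.
Step 5. [x + 4 = 3] 4 comes off first (subtract 4), so sub: x = -1.

Answer: x ∈ {-1}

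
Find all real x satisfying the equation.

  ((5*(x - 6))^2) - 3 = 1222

Step 1. [((5*(x - 6))^2) - 3 = 1222] the outer -3 inverts by adding 3, so sub: (5*(x - 6))^2 = 1225.
Step 2. [(5*(x - 6))^2 = 1225] LHS squared, RHS 1225 ≥ 0: apply √ (±). So sqrt: 5*(x - 6) = 35 or -35.
Step 3. [5*(x - 6) = 35 or -35] LHS = 5·(…); ÷5 both sides, so div: x - 6 = 7 or -7.
Step 4. [x - 6 = 7 or -7] -6 is outermost — add 6 both sides. So sub: x = 13 or -1.

Answer: x ∈ {-1, 13}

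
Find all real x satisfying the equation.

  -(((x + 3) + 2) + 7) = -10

Step 1. [-(((x + 3) + 2) + 7) = -10] leading − — multiply by −1, so neg: ((x + 3) + 2) + 7 = 10.
Step 2. [((x + 3) + 2) + 7 = 10] 7 comes off first (subtract 7). So sub: (x + 3) + 2 = 3.
Step 3. [(x + 3) + 2 = 3] subtract 2: x sits inside (… + 2) ⇒ sub: x + 3 = 1.
Step 4. [x + 3 = 1] subtract 3: x sits inside (… + 3). So sub: x = -2.

Answer: x ∈ {-2}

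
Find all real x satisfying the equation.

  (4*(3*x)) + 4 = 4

Step 1. [(4*(3*x)) + 4 = 4] common factor 4 (LHS and 4) — divide through. So factor: (3*x) + 1 = 1.
Step 2. [(3*x) + 1 = 1] +1 is outermost — subtract 1 both sides ⇒ sub: 3*x = 0.
Step 3. [3*x = 0] 3 out front; divide by 3, so div: x = 0.

Answer: x ∈ {0}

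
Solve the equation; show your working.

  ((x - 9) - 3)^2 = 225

Step 1. [((x - 9) - 3)^2 = 225] LHS squared, RHS 225 ≥ 0: apply √ (±), so sqrt: (x - 9) - 3 = 15 or -15.
Step 2. [(x - 9) - 3 = 15 or -15] 3 comes off first (add 3). So sub: x - 9 = 18 or -12.
Step 3. [x - 9 = 18 or -12] the outer -9 inverts by adding 9. So sub: x = 27 or -3.

Answer: x ∈ {-3, 27}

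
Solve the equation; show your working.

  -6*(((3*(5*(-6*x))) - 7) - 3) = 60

Step 1. [-6*(((3*(5*(-6*x))) - 7) - 3) = 60] leading coefficient -6: divide by -6. So div: ((3*(5*(-6*x))) - 7) - 3 = -10.
Step 2. [((3*(5*(-6*x))) - 7) - 3 = -10] the outer -3 inverts by adding 3. So sub: (3*(5*(-6*x))) - 7 = -7.
Step 3. [(3*(5*(-6*x))) - 7 = -7] -7 is outermost — add 7 both sides, so sub: 3*(5*(-6*x)) = 0.
Step 4. [3*(5*(-6*x)) = 0] LHS = 3·(…); ÷3 both sides ⇒ div: 5*(-6*x) = 0.
Step 5. [5*(-6*x) = 0] LHS = 5·(…); ÷5 both sides. So div: -6*x = 0.
Step 6. [-6*x = 0] divide by the outer -6, so div: x = 0.

Answer: x ∈ {0}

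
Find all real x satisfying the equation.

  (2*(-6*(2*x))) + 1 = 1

Step 1. [(2*(-6*(2*x))) + 1 = 1] the outer +1 inverts by subtracting 1 ⇒ sub: 2*(-6*(2*x)) = 0.
Step 2. [2*(-6*(2*x)) = 0] LHS = 2·(…); ÷2 both sides. So div: -6*(2*x) = 0.
Step 3. [-6*(2*x) = 0] -6 out front; divide by -6 ⇒ div: 2*x = 0.
Step 4. [2*x = 0] LHS = 2·(…); ÷2 both sides, so div: x = 0.

Answer: x ∈ {0}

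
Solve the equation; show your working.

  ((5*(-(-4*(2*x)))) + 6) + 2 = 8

Step 1. [((5*(-(-4*(2*x)))) + 6) + 2 = 8] peel the +2: subtract 2 from each side, so sub: (5*(-(-4*(2*x)))) + 6 = 6.
Step 2. [(5*(-(-4*(2*x)))) + 6 = 6] peel the +6: subtract 6 from each side, so sub: 5*(-(-4*(2*x))) = 0.
Step 3. [5*(-(-4*(2*x))) = 0] 5 out front; divide by 5, so div: -(-4*(2*x)) = 0.
Step 4. [-(-4*(2*x)) = 0] flip signs both sides, so neg: -4*(2*x) = 0.
Step 5. [-4*(2*x) = 0] leading coefficient -4: divide by -4, so div: 2*x = 0.
Step 6. [2*x = 0] LHS = 2·(…); ÷2 both sides. So div: x = 0.

Answer: x ∈ {0}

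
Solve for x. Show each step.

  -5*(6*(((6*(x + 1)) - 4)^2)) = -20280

Step 1. [-5*(6*(((6*(x + 1)) - 4)^2)) = -20280] leading coefficient -5: divide by -5 ⇒ div: 6*(((6*(x + 1)) - 4)^2) = 4056.
Step 2. [6*(((6*(x + 1)) - 4)^2) = 4056] LHS = 6·(…); ÷6 both sides. So div: ((6*(x + 1)) - 4)^2 = 676.
Step 3. [((6*(x + 1)) - 4)^2 = 676] 676 ≥ 0, LHS is (·)² — take ±√ ⇒ sqrt: (6*(x + 1)) - 4 = 26 or -26.
Step 4. [(6*(x + 1)) - 4 = 26 or -26] 4 comes off first (add 4). So sub: 6*(x + 1) = 30 or -22.
Step 5. [6*(x + 1) = 30 or -22] 6 out front; divide by 6. So div: x + 1 = 5 or -11/3.
Step 6. [x + 1 = 5 or -11/3] peel the +1: subtract 1 from each side. So sub: x = 4 or -14/3.

Answer: x ∈ {-14/3, 4}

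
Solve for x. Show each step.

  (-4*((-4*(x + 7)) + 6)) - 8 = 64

Step 1. [(-4*((-4*(x + 7)) + 6)) - 8 = 64] the outer -8 inverts by adding 8, so sub: -4*((-4*(x + 7)) + 6) = 72.
Step 2. [-4*((-4*(x + 7)) + 6) = 72] -4 out front; divide by -4 ⇒ div: (-4*(x + 7)) + 6 = -18.
Step 3. [(-4*(x + 7)) + 6 = -18] the outer +6 inverts by subtracting 6 ⇒ sub: -4*(x + 7) = -24.
Step 4. [-4*(x + 7) = -24] divide by the outer -4 ⇒ div: x + 7 = 6.
Step 5. [x + 7 = 6] peel the +7: subtract 7 from each side ⇒ sub: x = -1.

Answer: x ∈ {-1}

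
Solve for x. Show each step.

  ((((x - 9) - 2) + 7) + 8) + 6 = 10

Step 1. [((((x - 9) - 2) + 7) + 8) + 6 = 10] 6 comes off first (subtract 6) ⇒ sub: (((x - 9) - 2) + 7) + 8 = 4.
Step 2. [(((x - 9) - 2) + 7) + 8 = 4] 8 comes off first (subtract 8), so sub: ((x - 9) - 2) + 7 = -4.
Step 3. [((x - 9) - 2) + 7 = -4] subtract 7: x sits inside (… + 7) ⇒ sub: (x - 9) - 2 = -11.
Step 4. [(x - 9) - 2 = -11] -2 is outermost — add 2 both sides ⇒ sub: x - 9 = -9.
Step 5. [x - 9 = -9] the outer -9 inverts by adding 9 ⇒ sub: x = 0.

Answer: x ∈ {0}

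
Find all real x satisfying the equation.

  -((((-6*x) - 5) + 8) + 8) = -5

Step 1. [-((((-6*x) - 5) + 8) + 8) = -5] flip signs both sides ⇒ neg: (((-6*x) - 5) + 8) + 8 = 5.
Step 2. [(((-6*x) - 5) + 8) + 8 = 5] peel the +8: subtract 8 from each side. So sub: ((-6*x) - 5) + 8 = -3.
Step 3. [((-6*x) - 5) + 8 = -3] subtract 8: x sits inside (… + 8). So sub: (-6*x) - 5 = -11.
Step 4. [(-6*x) - 5 = -11] peel the -5: add 5 from each side ⇒ sub: -6*x = -6.
Step 5. [-6*x = -6] leading coefficient -6: divide by -6, so div: x = 1.

Answer: x ∈ {1}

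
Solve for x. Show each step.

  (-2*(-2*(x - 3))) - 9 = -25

Step 1. [(-2*(-2*(x - 3))) - 9 = -25] 9 comes off first (add 9), so sub: -2*(-2*(x - 3)) = -16.
Step 2. [-2*(-2*(x - 3)) = -16] divide by the outer -2. So div: -2*(x - 3) = 8.
Step 3. [-2*(x - 3) = 8] -2 out front; divide by -2, so div: x - 3 = -4.
Step 4. [x - 3 = -4] peel the -3: add 3 from each side ⇒ sub: x = -1.

Answer: x ∈ {-1}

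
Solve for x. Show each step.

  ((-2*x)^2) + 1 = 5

Step 1. [((-2*x)^2) + 1 = 5] the outer +1 inverts by subtracting 1, so sub: (-2*x)^2 = 4.
Step 2. [(-2*x)^2 = 4] √ both sides: 4 ≥ 0 gives two branches ⇒ sqrt: -2*x = 2 or -2.
Step 3. [-2*x = 2 or -2] LHS = -2·(…); ÷-2 both sides. So div: x = -1 or 1.

Answer: x ∈ {-1, 1}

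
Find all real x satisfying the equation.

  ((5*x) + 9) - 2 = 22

Step 1. [((5*x) + 9) - 2 = 22] add 2: x sits inside (… - 2). So sub: (5*x) + 9 = 24.
Step 2. [(5*x) + 9 = 24] peel the +9: subtract 9 from each side. So sub: 5*x = 15.
Step 3. [5*x = 15] 5 out front; divide by 5, so div: x = 3.

Answer: x ∈ {3}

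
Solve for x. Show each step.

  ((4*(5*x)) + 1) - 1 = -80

Step 1. [((4*(5*x)) + 1) - 1 = -80] -1 is outermost — add 1 both sides ⇒ sub: (4*(5*x)) + 1 = -79.
Step 2. [(4*(5*x)) + 1 = -79] peel the +1: subtract 1 from each side, so sub: 4*(5*x) = -80.
Step 3. [4*(5*x) = -80] leading coefficient 4: divide by 4 ⇒ div: 5*x = -20.
Step 4. [5*x = -20] divide by the outer 5, so div: x = -4.

Answer: x ∈ {-4}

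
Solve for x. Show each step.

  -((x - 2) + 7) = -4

Step 1. [-((x - 2) + 7) = -4] LHS negated; negate both sides. So neg: (x - 2) + 7 = 4.
Step 2. [(x - 2) + 7 = 4] +7 is outermost — subtract 7 both sides, so sub: x - 2 = -3.
Step 3. [x - 2 = -3] the outer -2 inverts by adding 2. So sub: x = -1.

Answer: x ∈ {-1}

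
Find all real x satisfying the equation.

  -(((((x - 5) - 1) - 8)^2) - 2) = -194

Step 1. [-(((((x - 5) - 1) - 8)^2) - 2) = -194] LHS negated; negate both sides ⇒ neg: ((((x - 5) - 1) - 8)^2) - 2 = 194.
Step 2. [((((x - 5) - 1) - 8)^2) - 2 = 194] add 2: x sits inside (… - 2) ⇒ sub: (((x - 5) - 1) - 8)^2 = 196.
Step 3. [(((x - 5) - 1) - 8)^2 = 196] LHS squared, RHS 196 ≥ 0: apply √ (±). So sqrt: ((x - 5) - 1) - 8 = 14 or -14.
Step 4. [((x - 5) - 1) - 8 = 14 or -14] add 8: x sits inside (… - 8) ⇒ sub: (x - 5) - 1 = 22 or -6.
Step 5. [(x - 5) - 1 = 22 or -6] peel the -1: add 1 from each side. So sub: x - 5 = 23 or -5.
Step 6. [x - 5 = 23 or -5] 5 comes off first (add 5), so sub: x = 28 or 0.

Answer: x ∈ {0, 28}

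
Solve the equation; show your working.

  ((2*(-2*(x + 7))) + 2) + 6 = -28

Step 1. [((2*(-2*(x + 7))) + 2) + 6 = -28] 6 comes off first (subtract 6). So sub: (2*(-2*(x + 7))) + 2 = -34.
Step 2. [(2*(-2*(x + 7))) + 2 = -34] common factor 2 (LHS and -34) — divide through, so factor: (-2*(x + 7)) + 1 = -17.
Step 3. [(-2*(x + 7)) + 1 = -17] +1 is outermost — subtract 1 both sides ⇒ sub: -2*(x + 7) = -18.
Step 4. [-2*(x + 7) = -18] divide by the outer -2. So div: x + 7 = 9.
Step 5. [x + 7 = 9] +7 is outermost — subtract 7 both sides, so sub: x = 2.

Answer: x ∈ {2}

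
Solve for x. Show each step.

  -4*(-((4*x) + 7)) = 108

Step 1. [-4*(-((4*x) + 7)) = 108] LHS = -4·(…); ÷-4 both sides. So div: -((4*x) + 7) = -27.
Step 2. [-((4*x) + 7) = -27] flip signs both sides ⇒ neg: (4*x) + 7 = 27.
Step 3. [(4*x) + 7 = 27] +7 is outermost — subtract 7 both sides ⇒ sub: 4*x = 20.
Step 4. [4*x = 20] 4 out front; divide by 4. So div: x = 5.

Answer: x ∈ {5}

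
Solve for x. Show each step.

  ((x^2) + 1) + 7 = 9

Step 1. [((x^2) + 1) + 7 = 9] 7 comes off first (subtract 7) ⇒ sub: (x^2) + 1 = 2.
Step 2. [(x^2) + 1 = 2] +1 is outermost — subtract 1 both sides ⇒ sub: x^2 = 1.
Step 3. [x^2 = 1] √ both sides: 1 ≥ 0 gives two branches ⇒ sqrt: x = 1 or -1.

Answer: x ∈ {-1, 1}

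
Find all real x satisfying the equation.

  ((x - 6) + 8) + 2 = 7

Step 1. [((x - 6) + 8) + 2 = 7] +2 is outermost — subtract 2 both sides ⇒ sub: (x - 6) + 8 = 5.
Step 2. [(x - 6) + 8 = 5] subtract 8: x sits inside (… + 8) ⇒ sub: x - 6 = -3.
Step 3. [x - 6 = -3] peel the -6: add 6 from each side. So sub: x = 3.

Answer: x ∈ {3}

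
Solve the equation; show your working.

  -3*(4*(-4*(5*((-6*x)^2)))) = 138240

Step 1. [-3*(4*(-4*(5*((-6*x)^2)))) = 138240] LHS = -3·(…); ÷-3 both sides, so div: 4*(-4*(5*((-6*x)^2))) = -46080.
Step 2. [4*(-4*(5*((-6*x)^2))) = -46080] divide by the outer 4, so div: -4*(5*((-6*x)^2)) = -11520.
Step 3. [-4*(5*((-6*x)^2)) = -11520] divide by the outer -4 ⇒ div: 5*((-6*x)^2) = 2880.
Step 4. [5*((-6*x)^2) = 2880] 5·(inner) — divide through by 5 ⇒ div: (-6*x)^2 = 576.
Step 5. [(-6*x)^2 = 576] 576 ≥ 0, LHS is (·)² — take ±√ ⇒ sqrt: -6*x = 24 or -24.
Step 6. [-6*x = 24 or -24] divide by the outer -6, so div: x = -4 or 4.

Answer: x ∈ {-4, 4}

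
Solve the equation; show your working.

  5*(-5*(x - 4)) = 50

Step 1. [5*(-5*(x - 4)) = 50] divide by the outer 5, so div: -5*(x - 4) = 10.
Step 2. [-5*(x - 4) = 10] -5 out front; divide by -5, so div: x - 4 = -2.
Step 3. [x - 4 = -2] peel the -4: add 4 from each side. So sub: x = 2.

Answer: x ∈ {2}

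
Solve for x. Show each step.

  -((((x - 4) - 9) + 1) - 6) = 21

Step 1. [-((((x - 4) - 9) + 1) - 6) = 21] flip signs both sides. So neg: (((x - 4) - 9) + 1) - 6 = -21.
Step 2. [(((x - 4) - 9) + 1) - 6 = -21] 6 comes off first (add 6) ⇒ sub: ((x - 4) - 9) + 1 = -15.
Step 3. [((x - 4) - 9) + 1 = -15] the outer +1 inverts by subtracting 1. So sub: (x - 4) - 9 = -16.
Step 4. [(x - 4) - 9 = -16] -9 is outermost — add 9 both sides, so sub: x - 4 = -7.
Step 5. [x - 4 = -7] add 4: x sits inside (… - 4), so sub: x = -3.

Answer: x ∈ {-3}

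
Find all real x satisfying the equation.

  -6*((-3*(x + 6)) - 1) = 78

Step 1. [-6*((-3*(x + 6)) - 1) = 78] -6·(inner) — divide through by -6 ⇒ div: (-3*(x + 6)) - 1 = -13.
Step 2. [(-3*(x + 6)) - 1 = -13] 1 comes off first (add 1), so sub: -3*(x + 6) = -12.
Step 3. [-3*(x + 6) = -12] LHS = -3·(…); ÷-3 both sides, so div: x + 6 = 4.
Step 4. [x + 6 = 4] subtract 6: x sits inside (… + 6), so sub: x = -2.

Answer: x ∈ {-2}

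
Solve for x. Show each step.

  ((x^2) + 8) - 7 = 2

Step 1. [((x^2) + 8) - 7 = 2] add 7: x sits inside (… - 7), so sub: (x^2) + 8 = 9.
Step 2. [(x^2) + 8 = 9] peel the +8: subtract 8 from each side ⇒ sub: x^2 = 1.
Step 3. [x^2 = 1] √ both sides: 1 ≥ 0 gives two branches, so sqrt: x = 1 or -1.

Answer: x ∈ {-1, 1}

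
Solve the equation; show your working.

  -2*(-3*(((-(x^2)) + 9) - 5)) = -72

Step 1. [-2*(-3*(((-(x^2)) + 9) - 5)) = -72] leading coefficient -2: divide by -2 ⇒ div: -3*(((-(x^2)) + 9) - 5) = 36.
Step 2. [-3*(((-(x^2)) + 9) - 5) = 36] divide by the outer -3. So div: ((-(x^2)) + 9) - 5 = -12.
Step 3. [((-(x^2)) + 9) - 5 = -12] -5 is outermost — add 5 both sides ⇒ sub: (-(x^2)) + 9 = -7.
Step 4. [(-(x^2)) + 9 = -7] +9 is outermost — subtract 9 both sides ⇒ sub: -(x^2) = -16.
Step 5. [-(x^2) = -16] flip signs both sides, so neg: x^2 = 16.
Step 6. [x^2 = 16] √ both sides: 16 ≥ 0 gives two branches. So sqrt: x = 4 or -4.

Answer: x ∈ {-4, 4}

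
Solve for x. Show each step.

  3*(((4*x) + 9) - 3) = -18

Step 1. [3*(((4*x) + 9) - 3) = -18] divide by the outer 3. So div: ((4*x) + 9) - 3 = -6.
Step 2. [((4*x) + 9) - 3 = -6] -3 is outermost — add 3 both sides, so sub: (4*x) + 9 = -3.
Step 3. [(4*x) + 9 = -3] +9 is outermost — subtract 9 both sides. So sub: 4*x = -12.
Step 4. [4*x = -12] leading coefficient 4: divide by 4. So div: x = -3.

Answer: x ∈ {-3}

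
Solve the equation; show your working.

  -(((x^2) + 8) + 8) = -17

Step 1. [-(((x^2) + 8) + 8) = -17] leading − — multiply by −1, so neg: ((x^2) + 8) + 8 = 17.
Step 2. [((x^2) + 8) + 8 = 17] subtract 8: x sits inside (… + 8). So sub: (x^2) + 8 = 9.
Step 3. [(x^2) + 8 = 9] peel the +8: subtract 8 from each side, so sub: x^2 = 1.
Step 4. [x^2 = 1] √ both sides: 1 ≥ 0 gives two branches, so sqrt: x = 1 or -1.

Answer: x ∈ {-1, 1}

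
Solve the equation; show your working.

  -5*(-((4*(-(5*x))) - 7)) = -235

Step 1. [-5*(-((4*(-(5*x))) - 7)) = -235] leading coefficient -5: divide by -5 ⇒ div: -((4*(-(5*x))) - 7) = 47.
Step 2. [-((4*(-(5*x))) - 7) = 47] leading − — multiply by −1. So neg: (4*(-(5*x))) - 7 = -47.
Step 3. [(4*(-(5*x))) - 7 = -47] peel the -7: add 7 from each side ⇒ sub: 4*(-(5*x)) = -40.
Step 4. [4*(-(5*x)) = -40] 4·(inner) — divide through by 4, so div: -(5*x) = -10.
Step 5. [-(5*x) = -10] flip signs both sides, so neg: 5*x = 10.
Step 6. [5*x = 10] 5·(inner) — divide through by 5. So div: x = 2.

Answer: x ∈ {2}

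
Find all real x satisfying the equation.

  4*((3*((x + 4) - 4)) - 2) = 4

Step 1. [4*((3*((x + 4) - 4)) - 2) = 4] leading coefficient 4: divide by 4 ⇒ div: (3*((x + 4) - 4)) - 2 = 1.
Step 2. [(3*((x + 4) - 4)) - 2 = 1] add 2: x sits inside (… - 2). So sub: 3*((x + 4) - 4) = 3.
Step 3. [3*((x + 4) - 4) = 3] divide by the outer 3 ⇒ div: (x + 4) - 4 = 1.
Step 4. [(x + 4) - 4 = 1] 4 comes off first (add 4) ⇒ sub: x + 4 = 5.
Step 5. [x + 4 = 5] the outer +4 inverts by subtracting 4, so sub: x = 1.

Answer: x ∈ {1}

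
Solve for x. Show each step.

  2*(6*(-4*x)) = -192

Step 1. [2*(6*(-4*x)) = -192] LHS = 2·(…); ÷2 both sides, so div: 6*(-4*x) = -96.
Step 2. [6*(-4*x) = -96] leading coefficient 6: divide by 6, so div: -4*x = -16.
Step 3. [-4*x = -16] -4·(inner) — divide through by -4, so div: x = 4.

Answer: x ∈ {4}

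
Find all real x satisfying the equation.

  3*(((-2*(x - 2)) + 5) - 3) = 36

Step 1. [3*(((-2*(x - 2)) + 5) - 3) = 36] leading coefficient 3: divide by 3, so div: ((-2*(x - 2)) + 5) - 3 = 12.
Step 2. [((-2*(x - 2)) + 5) - 3 = 12] add 3: x sits inside (… - 3), so sub: (-2*(x - 2)) + 5 = 15.
Step 3. [(-2*(x - 2)) + 5 = 15] +5 is outermost — subtract 5 both sides. So sub: -2*(x - 2) = 10.
Step 4. [-2*(x - 2) = 10] leading coefficient -2: divide by -2 ⇒ div: x - 2 = -5.
Step 5. [x - 2 = -5] -2 is outermost — add 2 both sides. So sub: x = -3.

Answer: x ∈ {-3}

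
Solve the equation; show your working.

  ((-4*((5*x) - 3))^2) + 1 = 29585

Step 1. [((-4*((5*x) - 3))^2) + 1 = 29585] subtract 1: x sits inside (… + 1). So sub: (-4*((5*x) - 3))^2 = 29584.
Step 2. [(-4*((5*x) - 3))^2 = 29584] 29584 ≥ 0, LHS is (·)² — take ±√, so sqrt: -4*((5*x) - 3) = 172 or -172.
Step 3. [-4*((5*x) - 3) = 172 or -172] divide by the outer -4 ⇒ div: (5*x) - 3 = -43 or 43.
Step 4. [(5*x) - 3 = -43 or 43] 3 comes off first (add 3). So sub: 5*x = -40 or 46.
Step 5. [5*x = -40 or 46] 5 out front; divide by 5 ⇒ div: x = -8 or 46/5.

Answer: x ∈ {-8, 46/5}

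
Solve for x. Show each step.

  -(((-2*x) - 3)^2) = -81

Step 1. [-(((-2*x) - 3)^2) = -81] leading − — multiply by −1 ⇒ neg: ((-2*x) - 3)^2 = 81.
Step 2. [((-2*x) - 3)^2 = 81] √ both sides: 81 ≥ 0 gives two branches. So sqrt: (-2*x) - 3 = 9 or -9.
Step 3. [(-2*x) - 3 = 9 or -9] 3 comes off first (add 3), so sub: -2*x = 12 or -6.
Step 4. [-2*x = 12 or -6] -2·(inner) — divide through by -2. So div: x = -6 or 3.

Answer: x ∈ {-6, 3}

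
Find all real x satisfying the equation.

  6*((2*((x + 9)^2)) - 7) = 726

Step 1. [6*((2*((x + 9)^2)) - 7) = 726] 6·(inner) — divide through by 6. So div: (2*((x + 9)^2)) - 7 = 121.
Step 2. [(2*((x + 9)^2)) - 7 = 121] add 7: x sits inside (… - 7). So sub: 2*((x + 9)^2) = 128.
Step 3. [2*((x + 9)^2) = 128] LHS = 2·(…); ÷2 both sides ⇒ div: (x + 9)^2 = 64.
Step 4. [(x + 9)^2 = 64] 64 ≥ 0, LHS is (·)² — take ±√, so sqrt: x + 9 = 8 or -8.
Step 5. [x + 9 = 8 or -8] +9 is outermost — subtract 9 both sides, so sub: x = -1 or -17.

Answer: x ∈ {-17, -1}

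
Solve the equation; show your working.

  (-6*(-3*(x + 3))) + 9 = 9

Step 1. [(-6*(-3*(x + 3))) + 9 = 9] the outer +9 inverts by subtracting 9 ⇒ sub: -6*(-3*(x + 3)) = 0.
Step 2. [-6*(-3*(x + 3)) = 0] leading coefficient -6: divide by -6, so div: -3*(x + 3) = 0.
Step 3. [-3*(x + 3) = 0] divide by the outer -3, so div: x + 3 = 0.
Step 4. [x + 3 = 0] subtract 3: x sits inside (… + 3). So sub: x = -3.

Answer: x ∈ {-3}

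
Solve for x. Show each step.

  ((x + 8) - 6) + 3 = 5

Step 1. [((x + 8) - 6) + 3 = 5] 3 comes off first (subtract 3) ⇒ sub: (x + 8) - 6 = 2.
Step 2. [(x + 8) - 6 = 2] add 6: x sits inside (… - 6), so sub: x + 8 = 8.
Step 3. [x + 8 = 8] the outer +8 inverts by subtracting 8, so sub: x = 0.

Answer: x ∈ {0}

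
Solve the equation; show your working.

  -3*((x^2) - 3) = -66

Step 1. [-3*((x^2) - 3) = -66] LHS = -3·(…); ÷-3 both sides, so div: (x^2) - 3 = 22.
Step 2. [(x^2) - 3 = 22] add 3: x sits inside (… - 3). So sub: x^2 = 25.
Step 3. [x^2 = 25] √ both sides: 25 ≥ 0 gives two branches, so sqrt: x = 5 or -5.

Answer: x ∈ {-5, 5}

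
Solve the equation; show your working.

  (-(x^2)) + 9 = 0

Step 1. [(-(x^2)) + 9 = 0] +9 is outermost — subtract 9 both sides. So sub: -(x^2) = -9.
Step 2. [-(x^2) = -9] flip signs both sides. So neg: x^2 = 9.
Step 3. [x^2 = 9] LHS squared, RHS 9 ≥ 0: apply √ (±), so sqrt: x = 3 or -3.

Answer: x ∈ {-3, 3}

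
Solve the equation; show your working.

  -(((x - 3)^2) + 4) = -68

Step 1. [-(((x - 3)^2) + 4) = -68] flip signs both sides ⇒ neg: ((x - 3)^2) + 4 = 68.
Step 2. [((x - 3)^2) + 4 = 68] the outer +4 inverts by subtracting 4 ⇒ sub: (x - 3)^2 = 64.
Step 3. [(x - 3)^2 = 64] LHS squared, RHS 64 ≥ 0: apply √ (±). So sqrt: x - 3 = 8 or -8.
Step 4. [x - 3 = 8 or -8] peel the -3: add 3 from each side, so sub: x = 11 or -5.

Answer: x ∈ {-5, 11}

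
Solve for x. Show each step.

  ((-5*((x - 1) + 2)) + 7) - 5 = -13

Step 1. [((-5*((x - 1) + 2)) + 7) - 5 = -13] the outer -5 inverts by adding 5, so sub: (-5*((x - 1) + 2)) + 7 = -8.
Step 2. [(-5*((x - 1) + 2)) + 7 = -8] 7 comes off first (subtract 7). So sub: -5*((x - 1) + 2) = -15.
Step 3. [-5*((x - 1) + 2) = -15] -5·(inner) — divide through by -5. So div: (x - 1) + 2 = 3.
Step 4. [(x - 1) + 2 = 3] 2 comes off first (subtract 2), so sub: x - 1 = 1.
Step 5. [x - 1 = 1] 1 comes off first (add 1), so sub: x = 2.

Answer: x ∈ {2}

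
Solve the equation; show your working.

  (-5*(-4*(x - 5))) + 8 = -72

Step 1. [(-5*(-4*(x - 5))) + 8 = -72] 8 comes off first (subtract 8), so sub: -5*(-4*(x - 5)) = -80.
Step 2. [-5*(-4*(x - 5)) = -80] divide by the outer -5, so div: -4*(x - 5) = 16.
Step 3. [-4*(x - 5) = 16] divide by the outer -4, so div: x - 5 = -4.
Step 4. [x - 5 = -4] peel the -5: add 5 from each side. So sub: x = 1.

Answer: x ∈ {1}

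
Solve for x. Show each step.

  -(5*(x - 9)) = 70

Step 1. [-(5*(x - 9)) = 70] leading − — multiply by −1. So neg: 5*(x - 9) = -70.
Step 2. [5*(x - 9) = -70] divide by the outer 5 ⇒ div: x - 9 = -14.
Step 3. [x - 9 = -14] the outer -9 inverts by adding 9 ⇒ sub: x = -5.

Answer: x ∈ {-5}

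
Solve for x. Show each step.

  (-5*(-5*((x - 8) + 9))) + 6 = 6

Step 1. [(-5*(-5*((x - 8) + 9))) + 6 = 6] the outer +6 inverts by subtracting 6. So sub: -5*(-5*((x - 8) + 9)) = 0.
Step 2. [-5*(-5*((x - 8) + 9)) = 0] -5·(inner) — divide through by -5, so div: -5*((x - 8) + 9) = 0.
Step 3. [-5*((x - 8) + 9) = 0] -5·(inner) — divide through by -5, so div: (x - 8) + 9 = 0.
Step 4. [(x - 8) + 9 = 0] subtract 9: x sits inside (… + 9) ⇒ sub: x - 8 = -9.
Step 5. [x - 8 = -9] 8 comes off first (add 8) ⇒ sub: x = -1.

Answer: x ∈ {-1}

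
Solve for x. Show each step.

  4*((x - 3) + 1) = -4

Step 1. [4*((x - 3) + 1) = -4] 4 out front; divide by 4. So div: (x - 3) + 1 = -1.
Step 2. [(x - 3) + 1 = -1] 1 comes off first (subtract 1). So sub: x - 3 = -2.
Step 3. [x - 3 = -2] the outer -3 inverts by adding 3, so sub: x = 1.

Answer: x ∈ {1}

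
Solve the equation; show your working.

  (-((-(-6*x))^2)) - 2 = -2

Step 1. [(-((-(-6*x))^2)) - 2 = -2] peel the -2: add 2 from each side. So sub: -((-(-6*x))^2) = 0.
Step 2. [-((-(-6*x))^2) = 0] leading − — multiply by −1, so neg: (-(-6*x))^2 = 0.
Step 3. [(-(-6*x))^2 = 0] LHS squared, RHS 0 ≥ 0: apply √ (±). So sqrt: -(-6*x) = 0.
Step 4. [-(-6*x) = 0] leading − — multiply by −1. So neg: -6*x = 0.
Step 5. [-6*x = 0] divide by the outer -6, so div: x = 0.

Answer: x ∈ {0}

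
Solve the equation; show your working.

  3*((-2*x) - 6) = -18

Step 1. [3*((-2*x) - 6) = -18] 3·(inner) — divide through by 3 ⇒ div: (-2*x) - 6 = -6.
Step 2. [(-2*x) - 6 = -6] -2 divides every term; factor it out, so factor: x + 3 = 3.
Step 3. [x + 3 = 3] subtract 3: x sits inside (… + 3), so sub: x = 0.

Answer: x ∈ {0}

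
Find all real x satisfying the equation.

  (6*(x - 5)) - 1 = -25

Step 1. [(6*(x - 5)) - 1 = -25] peel the -1: add 1 from each side, so sub: 6*(x - 5) = -24.
Step 2. [6*(x - 5) = -24] 6·(inner) — divide through by 6. So div: x - 5 = -4.
Step 3. [x - 5 = -4] peel the -5: add 5 from each side. So sub: x = 1.

Answer: x ∈ {1}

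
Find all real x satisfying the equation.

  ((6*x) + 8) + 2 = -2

Step 1. [((6*x) + 8) + 2 = -2] the outer +2 inverts by subtracting 2. So sub: (6*x) + 8 = -4.
Step 2. [(6*x) + 8 = -4] subtract 8: x sits inside (… + 8), so sub: 6*x = -12.
Step 3. [6*x = -12] 6·(inner) — divide through by 6 ⇒ div: x = -2.

Answer: x ∈ {-2}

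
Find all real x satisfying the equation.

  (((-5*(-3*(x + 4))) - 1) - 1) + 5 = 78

Step 1. [(((-5*(-3*(x + 4))) - 1) - 1) + 5 = 78] 5 comes off first (subtract 5), so sub: ((-5*(-3*(x + 4))) - 1) - 1 = 73.
Step 2. [((-5*(-3*(x + 4))) - 1) - 1 = 73] the outer -1 inverts by adding 1, so sub: (-5*(-3*(x + 4))) - 1 = 74.
Step 3. [(-5*(-3*(x + 4))) - 1 = 74] add 1: x sits inside (… - 1). So sub: -5*(-3*(x + 4)) = 75.
Step 4. [-5*(-3*(x + 4)) = 75] LHS = -5·(…); ÷-5 both sides ⇒ div: -3*(x + 4) = -15.
Step 5. [-3*(x + 4) = -15] LHS = -3·(…); ÷-3 both sides, so div: x + 4 = 5.
Step 6. [x + 4 = 5] the outer +4 inverts by subtracting 4. So sub: x = 1.

Answer: x ∈ {1}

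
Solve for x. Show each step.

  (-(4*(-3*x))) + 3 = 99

Step 1. [(-(4*(-3*x))) + 3 = 99] peel the +3: subtract 3 from each side ⇒ sub: -(4*(-3*x)) = 96.
Step 2. [-(4*(-3*x)) = 96] LHS negated; negate both sides ⇒ neg: 4*(-3*x) = -96.
Step 3. [4*(-3*x) = -96] divide by the outer 4, so div: -3*x = -24.
Step 4. [-3*x = -24] -3·(inner) — divide through by -3, so div: x = 8.

Answer: x ∈ {8}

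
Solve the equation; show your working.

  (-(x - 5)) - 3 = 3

Step 1. [(-(x - 5)) - 3 = 3] -3 is outermost — add 3 both sides. So sub: -(x - 5) = 6.
Step 2. [-(x - 5) = 6] leading − — multiply by −1. So neg: x - 5 = -6.
Step 3. [x - 5 = -6] the outer -5 inverts by adding 5 ⇒ sub: x = -1.

Answer: x ∈ {-1}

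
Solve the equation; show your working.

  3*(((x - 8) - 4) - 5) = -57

Step 1. [3*(((x - 8) - 4) - 5) = -57] leading coefficient 3: divide by 3. So div: ((x - 8) - 4) - 5 = -19.
Step 2. [((x - 8) - 4) - 5 = -19] add 5: x sits inside (… - 5). So sub: (x - 8) - 4 = -14.
Step 3. [(x - 8) - 4 = -14] 4 comes off first (add 4) ⇒ sub: x - 8 = -10.
Step 4. [x - 8 = -10] -8 is outermost — add 8 both sides ⇒ sub: x = -2.

Answer: x ∈ {-2}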